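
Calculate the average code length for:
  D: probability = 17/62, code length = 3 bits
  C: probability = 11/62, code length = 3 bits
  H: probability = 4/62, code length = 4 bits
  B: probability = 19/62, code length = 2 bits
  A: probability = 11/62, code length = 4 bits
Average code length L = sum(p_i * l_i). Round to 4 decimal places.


Weighted contributions p_i * l_i:
  D: (17/62) * 3 = 51/62
  C: (11/62) * 3 = 33/62
  H: (4/62) * 4 = 16/62
  B: (19/62) * 2 = 38/62
  A: (11/62) * 4 = 44/62
Sum = (51 + 33 + 16 + 38 + 44)/62 = 182/62

L = 182/62 = 2.9355 bits/symbol


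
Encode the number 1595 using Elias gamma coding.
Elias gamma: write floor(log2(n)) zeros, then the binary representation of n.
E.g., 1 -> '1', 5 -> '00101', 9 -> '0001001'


num_bits = floor(log2(1595)) + 1 = 11
leading_zeros = num_bits - 1 = 10
binary(1595) = 11000111011

Elias gamma(1595) = '0000000000' + '11000111011' = 000000000011000111011 (21 bits)


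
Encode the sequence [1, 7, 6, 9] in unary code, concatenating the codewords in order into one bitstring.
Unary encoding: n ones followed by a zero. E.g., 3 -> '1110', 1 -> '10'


Encode each number as n ones followed by a terminating 0:
  1 -> 10 (2 bits)
  7 -> 11111110 (8 bits)
  6 -> 1111110 (7 bits)
  9 -> 1111111110 (10 bits)
Total length = 2 + 8 + 7 + 10 = 27 bits.

Unary([1, 7, 6, 9]) = 101111111011111101111111110 (27 bits)


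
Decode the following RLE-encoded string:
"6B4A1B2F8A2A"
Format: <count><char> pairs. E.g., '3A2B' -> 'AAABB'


Expanding each <count><char> pair:
  6B -> 'BBBBBB'
  4A -> 'AAAA'
  1B -> 'B'
  2F -> 'FF'
  8A -> 'AAAAAAAA'
  2A -> 'AA'

Decoded = BBBBBBAAAABFFAAAAAAAAAA


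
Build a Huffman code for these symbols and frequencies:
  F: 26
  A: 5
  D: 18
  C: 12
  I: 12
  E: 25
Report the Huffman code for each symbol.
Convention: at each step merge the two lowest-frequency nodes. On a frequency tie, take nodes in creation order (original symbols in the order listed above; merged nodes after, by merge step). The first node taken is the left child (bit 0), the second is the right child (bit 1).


Huffman tree construction:
Step 1: Merge A(5) + C(12) = 17
Step 2: Merge I(12) + (A+C)(17) = 29
Step 3: Merge D(18) + E(25) = 43
Step 4: Merge F(26) + (I+(A+C))(29) = 55
Step 5: Merge (D+E)(43) + (F+(I+(A+C)))(55) = 98
Read each symbol's code off the tree from the root (left child = 0, right child = 1).

Codes:
  F: 10 (length 2)
  A: 1110 (length 4)
  D: 00 (length 2)
  C: 1111 (length 4)
  I: 110 (length 3)
  E: 01 (length 2)
Average code length: 242/98 = 2.4694 bits/symbol


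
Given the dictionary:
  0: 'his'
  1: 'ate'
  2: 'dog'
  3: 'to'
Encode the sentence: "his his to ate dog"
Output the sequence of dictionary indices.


Look up each word in the dictionary:
  'his' -> 0
  'his' -> 0
  'to' -> 3
  'ate' -> 1
  'dog' -> 2

Encoded: [0, 0, 3, 1, 2]


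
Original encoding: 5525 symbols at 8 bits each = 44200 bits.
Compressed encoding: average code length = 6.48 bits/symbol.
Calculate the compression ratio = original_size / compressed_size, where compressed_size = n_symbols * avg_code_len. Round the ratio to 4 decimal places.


original_size = n_symbols * orig_bits = 5525 * 8 = 44200 bits
compressed_size = n_symbols * avg_code_len = 5525 * 6.48 = 35802.0 bits
ratio = original_size / compressed_size = 44200 / 35802.0 = 1.2346

Compression ratio = 1.2346


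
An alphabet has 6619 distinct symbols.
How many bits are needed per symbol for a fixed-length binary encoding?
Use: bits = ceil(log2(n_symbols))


log2(6619) = 12.6924
Bracket: 2^12 = 4096 < 6619 <= 2^13 = 8192
So ceil(log2(6619)) = 13

bits = ceil(log2(6619)) = ceil(12.6924) = 13 bits


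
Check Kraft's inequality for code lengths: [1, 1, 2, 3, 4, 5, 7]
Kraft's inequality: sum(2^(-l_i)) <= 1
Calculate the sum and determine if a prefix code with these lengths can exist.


Sum = 2^(-1) + 2^(-1) + 2^(-2) + 2^(-3) + 2^(-4) + 2^(-5) + 2^(-7)
    = 0.5 + 0.5 + 0.25 + 0.125 + 0.0625 + 0.03125 + 0.0078125
    = 189/128 = 1.4765625
Since 1.4765625 > 1, Kraft's inequality is NOT satisfied.
A prefix code with these lengths CANNOT exist.

Kraft sum = 1.4765625. Not satisfied.


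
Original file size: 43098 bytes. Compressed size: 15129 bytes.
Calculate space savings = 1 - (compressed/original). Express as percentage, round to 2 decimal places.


ratio = compressed/original = 15129/43098 = 0.351037
savings = 1 - ratio = 1 - 0.351037 = 0.648963
as a percentage: 0.648963 * 100 = 64.9%

Space savings = 1 - 15129/43098 = 64.9%


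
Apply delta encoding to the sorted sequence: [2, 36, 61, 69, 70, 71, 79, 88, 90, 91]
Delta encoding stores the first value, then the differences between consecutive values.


First value: 2
Deltas:
  36 - 2 = 34
  61 - 36 = 25
  69 - 61 = 8
  70 - 69 = 1
  71 - 70 = 1
  79 - 71 = 8
  88 - 79 = 9
  90 - 88 = 2
  91 - 90 = 1


Delta encoded: [2, 34, 25, 8, 1, 1, 8, 9, 2, 1]


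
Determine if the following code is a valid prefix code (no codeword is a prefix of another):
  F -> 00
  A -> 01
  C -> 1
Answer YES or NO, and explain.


Checking each pair (does one codeword prefix another?):
  F='00' vs A='01': no prefix
  F='00' vs C='1': no prefix
  A='01' vs F='00': no prefix
  A='01' vs C='1': no prefix
  C='1' vs F='00': no prefix
  C='1' vs A='01': no prefix
No violation found over all pairs.

YES -- this is a valid prefix code. No codeword is a prefix of any other codeword.


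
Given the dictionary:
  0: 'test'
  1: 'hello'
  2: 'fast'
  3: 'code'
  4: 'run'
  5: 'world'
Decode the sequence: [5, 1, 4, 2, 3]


Look up each index in the dictionary:
  5 -> 'world'
  1 -> 'hello'
  4 -> 'run'
  2 -> 'fast'
  3 -> 'code'

Decoded: "world hello run fast code"


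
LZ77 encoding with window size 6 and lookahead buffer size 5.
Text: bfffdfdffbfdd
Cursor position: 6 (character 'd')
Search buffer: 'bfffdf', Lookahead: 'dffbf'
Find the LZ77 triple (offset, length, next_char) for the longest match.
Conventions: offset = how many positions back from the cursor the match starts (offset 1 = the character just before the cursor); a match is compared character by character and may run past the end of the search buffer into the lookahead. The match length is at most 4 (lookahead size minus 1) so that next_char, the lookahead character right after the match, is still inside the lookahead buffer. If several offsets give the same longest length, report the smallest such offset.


Try each offset into the search buffer:
  offset=1 (pos 5, char 'f'): match length 0
  offset=2 (pos 4, char 'd'): match length 2
  offset=3 (pos 3, char 'f'): match length 0
  offset=4 (pos 2, char 'f'): match length 0
  offset=5 (pos 1, char 'f'): match length 0
  offset=6 (pos 0, char 'b'): match length 0
Longest match has length 2 at offset 2.
next_char = character at position 6 + 2 = 8 -> 'f'

Best match: offset=2, length=2 (matching 'df' starting at position 4)
LZ77 triple: (2, 2, 'f')


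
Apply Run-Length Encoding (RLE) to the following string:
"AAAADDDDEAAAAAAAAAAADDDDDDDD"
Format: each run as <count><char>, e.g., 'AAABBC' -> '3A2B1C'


Scanning runs left to right:
  i=0: run of 'A' x 4 -> '4A'
  i=4: run of 'D' x 4 -> '4D'
  i=8: run of 'E' x 1 -> '1E'
  i=9: run of 'A' x 11 -> '11A'
  i=20: run of 'D' x 8 -> '8D'

RLE = 4A4D1E11A8D


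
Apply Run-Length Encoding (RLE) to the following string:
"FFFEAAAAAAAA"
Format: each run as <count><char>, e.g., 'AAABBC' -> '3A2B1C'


Scanning runs left to right:
  i=0: run of 'F' x 3 -> '3F'
  i=3: run of 'E' x 1 -> '1E'
  i=4: run of 'A' x 8 -> '8A'

RLE = 3F1E8A


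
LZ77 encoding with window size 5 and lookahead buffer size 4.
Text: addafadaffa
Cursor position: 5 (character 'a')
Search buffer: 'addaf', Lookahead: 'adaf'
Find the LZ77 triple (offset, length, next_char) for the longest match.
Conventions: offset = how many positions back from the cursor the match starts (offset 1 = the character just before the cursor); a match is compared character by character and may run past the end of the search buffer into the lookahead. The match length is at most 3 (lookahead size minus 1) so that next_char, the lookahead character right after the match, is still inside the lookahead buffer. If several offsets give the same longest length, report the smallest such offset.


Try each offset into the search buffer:
  offset=1 (pos 4, char 'f'): match length 0
  offset=2 (pos 3, char 'a'): match length 1
  offset=3 (pos 2, char 'd'): match length 0
  offset=4 (pos 1, char 'd'): match length 0
  offset=5 (pos 0, char 'a'): match length 2
Longest match has length 2 at offset 5.
next_char = character at position 5 + 2 = 7 -> 'a'

Best match: offset=5, length=2 (matching 'ad' starting at position 0)
LZ77 triple: (5, 2, 'a')


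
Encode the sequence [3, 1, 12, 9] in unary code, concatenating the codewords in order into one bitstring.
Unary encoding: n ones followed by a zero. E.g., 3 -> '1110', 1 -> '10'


Encode each number as n ones followed by a terminating 0:
  3 -> 1110 (4 bits)
  1 -> 10 (2 bits)
  12 -> 1111111111110 (13 bits)
  9 -> 1111111110 (10 bits)
Total length = 4 + 2 + 13 + 10 = 29 bits.

Unary([3, 1, 12, 9]) = 11101011111111111101111111110 (29 bits)


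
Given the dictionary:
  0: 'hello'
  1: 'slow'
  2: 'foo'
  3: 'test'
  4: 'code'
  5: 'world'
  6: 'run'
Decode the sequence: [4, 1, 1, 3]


Look up each index in the dictionary:
  4 -> 'code'
  1 -> 'slow'
  1 -> 'slow'
  3 -> 'test'

Decoded: "code slow slow test"


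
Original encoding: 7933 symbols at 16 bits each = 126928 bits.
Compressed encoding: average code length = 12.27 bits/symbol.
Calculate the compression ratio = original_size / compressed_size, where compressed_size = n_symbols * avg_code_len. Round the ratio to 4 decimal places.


original_size = n_symbols * orig_bits = 7933 * 16 = 126928 bits
compressed_size = n_symbols * avg_code_len = 7933 * 12.27 = 97337.91 bits
ratio = original_size / compressed_size = 126928 / 97337.91 = 1.304

Compression ratio = 1.304


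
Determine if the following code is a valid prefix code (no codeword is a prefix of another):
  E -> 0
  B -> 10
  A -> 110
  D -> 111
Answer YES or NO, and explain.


Checking each pair (does one codeword prefix another?):
  E='0' vs B='10': no prefix
  E='0' vs A='110': no prefix
  E='0' vs D='111': no prefix
  B='10' vs E='0': no prefix
  B='10' vs A='110': no prefix
  B='10' vs D='111': no prefix
  A='110' vs E='0': no prefix
  A='110' vs B='10': no prefix
  A='110' vs D='111': no prefix
  D='111' vs E='0': no prefix
  D='111' vs B='10': no prefix
  D='111' vs A='110': no prefix
No violation found over all pairs.

YES -- this is a valid prefix code. No codeword is a prefix of any other codeword.


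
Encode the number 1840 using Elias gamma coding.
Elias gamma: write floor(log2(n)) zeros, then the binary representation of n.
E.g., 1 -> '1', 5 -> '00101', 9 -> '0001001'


num_bits = floor(log2(1840)) + 1 = 11
leading_zeros = num_bits - 1 = 10
binary(1840) = 11100110000

Elias gamma(1840) = '0000000000' + '11100110000' = 000000000011100110000 (21 bits)


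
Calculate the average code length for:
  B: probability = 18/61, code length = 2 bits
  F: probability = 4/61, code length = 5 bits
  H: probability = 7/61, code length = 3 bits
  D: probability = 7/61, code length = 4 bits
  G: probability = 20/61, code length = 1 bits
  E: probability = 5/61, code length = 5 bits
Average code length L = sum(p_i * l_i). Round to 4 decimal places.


Weighted contributions p_i * l_i:
  B: (18/61) * 2 = 36/61
  F: (4/61) * 5 = 20/61
  H: (7/61) * 3 = 21/61
  D: (7/61) * 4 = 28/61
  G: (20/61) * 1 = 20/61
  E: (5/61) * 5 = 25/61
Sum = (36 + 20 + 21 + 28 + 20 + 25)/61 = 150/61

L = 150/61 = 2.4590 bits/symbol


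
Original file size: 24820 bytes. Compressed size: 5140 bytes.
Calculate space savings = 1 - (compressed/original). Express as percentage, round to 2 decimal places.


ratio = compressed/original = 5140/24820 = 0.207091
savings = 1 - ratio = 1 - 0.207091 = 0.792909
as a percentage: 0.792909 * 100 = 79.29%

Space savings = 1 - 5140/24820 = 79.29%


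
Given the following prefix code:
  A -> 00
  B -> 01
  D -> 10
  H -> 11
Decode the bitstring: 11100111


Decoding step by step:
Bits 11 -> H
Bits 10 -> D
Bits 01 -> B
Bits 11 -> H


Decoded message: HDBH


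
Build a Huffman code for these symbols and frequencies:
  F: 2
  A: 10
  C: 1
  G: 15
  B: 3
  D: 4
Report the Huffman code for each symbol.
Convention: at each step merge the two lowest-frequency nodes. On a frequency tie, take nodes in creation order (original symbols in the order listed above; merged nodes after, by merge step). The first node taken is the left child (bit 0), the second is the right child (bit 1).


Huffman tree construction:
Step 1: Merge C(1) + F(2) = 3
Step 2: Merge B(3) + (C+F)(3) = 6
Step 3: Merge D(4) + (B+(C+F))(6) = 10
Step 4: Merge A(10) + (D+(B+(C+F)))(10) = 20
Step 5: Merge G(15) + (A+(D+(B+(C+F))))(20) = 35
Read each symbol's code off the tree from the root (left child = 0, right child = 1).

Codes:
  F: 11111 (length 5)
  A: 10 (length 2)
  C: 11110 (length 5)
  G: 0 (length 1)
  B: 1110 (length 4)
  D: 110 (length 3)
Average code length: 74/35 = 2.1143 bits/symbol


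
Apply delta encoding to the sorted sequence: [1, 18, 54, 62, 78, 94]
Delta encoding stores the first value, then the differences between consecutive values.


First value: 1
Deltas:
  18 - 1 = 17
  54 - 18 = 36
  62 - 54 = 8
  78 - 62 = 16
  94 - 78 = 16


Delta encoded: [1, 17, 36, 8, 16, 16]


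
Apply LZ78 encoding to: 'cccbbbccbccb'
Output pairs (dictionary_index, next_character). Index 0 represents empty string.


LZ78 encoding steps:
Dictionary: {0: ''}
Step 1: w='' (idx 0), next='c' -> output (0, 'c'), add 'c' as idx 1
Step 2: w='c' (idx 1), next='c' -> output (1, 'c'), add 'cc' as idx 2
Step 3: w='' (idx 0), next='b' -> output (0, 'b'), add 'b' as idx 3
Step 4: w='b' (idx 3), next='b' -> output (3, 'b'), add 'bb' as idx 4
Step 5: w='cc' (idx 2), next='b' -> output (2, 'b'), add 'ccb' as idx 5
Step 6: w='ccb' (idx 5), end of input -> output (5, '')


Encoded: [(0, 'c'), (1, 'c'), (0, 'b'), (3, 'b'), (2, 'b'), (5, '')]


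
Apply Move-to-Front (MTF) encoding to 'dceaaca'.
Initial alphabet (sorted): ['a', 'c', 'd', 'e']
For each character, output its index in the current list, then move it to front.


MTF encoding:
'd': index 2 in ['a', 'c', 'd', 'e'] -> ['d', 'a', 'c', 'e']
'c': index 2 in ['d', 'a', 'c', 'e'] -> ['c', 'd', 'a', 'e']
'e': index 3 in ['c', 'd', 'a', 'e'] -> ['e', 'c', 'd', 'a']
'a': index 3 in ['e', 'c', 'd', 'a'] -> ['a', 'e', 'c', 'd']
'a': index 0 in ['a', 'e', 'c', 'd'] -> ['a', 'e', 'c', 'd']
'c': index 2 in ['a', 'e', 'c', 'd'] -> ['c', 'a', 'e', 'd']
'a': index 1 in ['c', 'a', 'e', 'd'] -> ['a', 'c', 'e', 'd']


Output: [2, 2, 3, 3, 0, 2, 1]


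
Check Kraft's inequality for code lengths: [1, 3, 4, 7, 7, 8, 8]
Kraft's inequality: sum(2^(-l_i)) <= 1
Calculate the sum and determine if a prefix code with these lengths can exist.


Sum = 2^(-1) + 2^(-3) + 2^(-4) + 2^(-7) + 2^(-7) + 2^(-8) + 2^(-8)
    = 0.5 + 0.125 + 0.0625 + 0.0078125 + 0.0078125 + 0.00390625 + 0.00390625
    = 182/256 = 0.7109375
Since 0.7109375 <= 1, Kraft's inequality IS satisfied.
A prefix code with these lengths CAN exist.

Kraft sum = 0.7109375. Satisfied.


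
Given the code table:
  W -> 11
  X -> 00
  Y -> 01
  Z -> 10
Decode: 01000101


Decoding:
01 -> Y
00 -> X
01 -> Y
01 -> Y


Result: YXYY


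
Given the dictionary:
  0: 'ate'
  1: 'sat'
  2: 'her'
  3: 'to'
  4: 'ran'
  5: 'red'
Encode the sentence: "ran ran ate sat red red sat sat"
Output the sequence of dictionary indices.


Look up each word in the dictionary:
  'ran' -> 4
  'ran' -> 4
  'ate' -> 0
  'sat' -> 1
  'red' -> 5
  'red' -> 5
  'sat' -> 1
  'sat' -> 1

Encoded: [4, 4, 0, 1, 5, 5, 1, 1]


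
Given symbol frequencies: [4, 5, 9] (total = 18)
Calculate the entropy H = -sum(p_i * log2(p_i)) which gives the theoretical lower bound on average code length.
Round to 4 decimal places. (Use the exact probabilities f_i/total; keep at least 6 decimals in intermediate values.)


Per-symbol terms -p_i * log2(p_i) with p_i = f_i/18:
  p = 4/18 = 0.222222: log2(p) = -2.169925, -p*log2(p) = 0.482206
  p = 5/18 = 0.277778: log2(p) = -1.847997, -p*log2(p) = 0.513332
  p = 9/18 = 0.500000: log2(p) = -1.000000, -p*log2(p) = 0.500000
H = 0.482206 + 0.513332 + 0.500000 = 1.495538

H = 1.4955 bits/symbol


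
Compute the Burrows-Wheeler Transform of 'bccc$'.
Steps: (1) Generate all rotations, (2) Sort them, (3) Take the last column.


Rotations (sorted):
  0: $bccc -> last char: c
  1: bccc$ -> last char: $
  2: c$bcc -> last char: c
  3: cc$bc -> last char: c
  4: ccc$b -> last char: b


BWT = c$ccb


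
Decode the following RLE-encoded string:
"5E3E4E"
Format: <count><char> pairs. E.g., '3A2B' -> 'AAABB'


Expanding each <count><char> pair:
  5E -> 'EEEEE'
  3E -> 'EEE'
  4E -> 'EEEE'

Decoded = EEEEEEEEEEEE


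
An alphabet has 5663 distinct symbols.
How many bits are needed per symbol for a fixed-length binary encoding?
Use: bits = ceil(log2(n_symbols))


log2(5663) = 12.4674
Bracket: 2^12 = 4096 < 5663 <= 2^13 = 8192
So ceil(log2(5663)) = 13

bits = ceil(log2(5663)) = ceil(12.4674) = 13 bits


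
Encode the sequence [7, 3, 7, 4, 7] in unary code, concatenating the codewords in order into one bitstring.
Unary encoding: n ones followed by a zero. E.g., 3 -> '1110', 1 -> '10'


Encode each number as n ones followed by a terminating 0:
  7 -> 11111110 (8 bits)
  3 -> 1110 (4 bits)
  7 -> 11111110 (8 bits)
  4 -> 11110 (5 bits)
  7 -> 11111110 (8 bits)
Total length = 8 + 4 + 8 + 5 + 8 = 33 bits.

Unary([7, 3, 7, 4, 7]) = 111111101110111111101111011111110 (33 bits)


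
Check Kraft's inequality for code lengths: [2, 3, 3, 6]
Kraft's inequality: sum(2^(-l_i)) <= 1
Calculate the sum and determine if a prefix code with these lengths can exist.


Sum = 2^(-2) + 2^(-3) + 2^(-3) + 2^(-6)
    = 0.25 + 0.125 + 0.125 + 0.015625
    = 33/64 = 0.515625
Since 0.515625 <= 1, Kraft's inequality IS satisfied.
A prefix code with these lengths CAN exist.

Kraft sum = 0.515625. Satisfied.


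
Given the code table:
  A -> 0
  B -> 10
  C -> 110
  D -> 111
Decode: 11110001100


Decoding:
111 -> D
10 -> B
0 -> A
0 -> A
110 -> C
0 -> A


Result: DBAACA


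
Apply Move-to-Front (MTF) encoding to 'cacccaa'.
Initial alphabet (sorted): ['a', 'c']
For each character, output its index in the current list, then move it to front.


MTF encoding:
'c': index 1 in ['a', 'c'] -> ['c', 'a']
'a': index 1 in ['c', 'a'] -> ['a', 'c']
'c': index 1 in ['a', 'c'] -> ['c', 'a']
'c': index 0 in ['c', 'a'] -> ['c', 'a']
'c': index 0 in ['c', 'a'] -> ['c', 'a']
'a': index 1 in ['c', 'a'] -> ['a', 'c']
'a': index 0 in ['a', 'c'] -> ['a', 'c']


Output: [1, 1, 1, 0, 0, 1, 0]


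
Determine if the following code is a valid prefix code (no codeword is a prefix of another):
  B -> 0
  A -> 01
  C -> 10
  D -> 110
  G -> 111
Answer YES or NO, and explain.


Checking each pair (does one codeword prefix another?):
  B='0' vs A='01': prefix -- VIOLATION

NO -- this is NOT a valid prefix code. B (0) is a prefix of A (01).


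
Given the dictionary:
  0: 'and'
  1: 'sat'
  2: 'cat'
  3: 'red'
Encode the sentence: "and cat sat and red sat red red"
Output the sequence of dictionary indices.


Look up each word in the dictionary:
  'and' -> 0
  'cat' -> 2
  'sat' -> 1
  'and' -> 0
  'red' -> 3
  'sat' -> 1
  'red' -> 3
  'red' -> 3

Encoded: [0, 2, 1, 0, 3, 1, 3, 3]


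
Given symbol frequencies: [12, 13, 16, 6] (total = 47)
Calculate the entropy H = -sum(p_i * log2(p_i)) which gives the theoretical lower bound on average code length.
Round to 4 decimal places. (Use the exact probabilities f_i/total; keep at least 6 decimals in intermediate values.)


Per-symbol terms -p_i * log2(p_i) with p_i = f_i/47:
  p = 12/47 = 0.255319: log2(p) = -1.969626, -p*log2(p) = 0.502883
  p = 13/47 = 0.276596: log2(p) = -1.854149, -p*log2(p) = 0.512850
  p = 16/47 = 0.340426: log2(p) = -1.554589, -p*log2(p) = 0.529222
  p = 6/47 = 0.127660: log2(p) = -2.969626, -p*log2(p) = 0.379101
H = 0.502883 + 0.512850 + 0.529222 + 0.379101 = 1.924056

H = 1.9241 bits/symbol


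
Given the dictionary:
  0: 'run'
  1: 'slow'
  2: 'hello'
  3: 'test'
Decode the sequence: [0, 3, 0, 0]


Look up each index in the dictionary:
  0 -> 'run'
  3 -> 'test'
  0 -> 'run'
  0 -> 'run'

Decoded: "run test run run"


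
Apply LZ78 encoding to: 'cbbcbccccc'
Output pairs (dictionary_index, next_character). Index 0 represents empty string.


LZ78 encoding steps:
Dictionary: {0: ''}
Step 1: w='' (idx 0), next='c' -> output (0, 'c'), add 'c' as idx 1
Step 2: w='' (idx 0), next='b' -> output (0, 'b'), add 'b' as idx 2
Step 3: w='b' (idx 2), next='c' -> output (2, 'c'), add 'bc' as idx 3
Step 4: w='bc' (idx 3), next='c' -> output (3, 'c'), add 'bcc' as idx 4
Step 5: w='c' (idx 1), next='c' -> output (1, 'c'), add 'cc' as idx 5
Step 6: w='c' (idx 1), end of input -> output (1, '')


Encoded: [(0, 'c'), (0, 'b'), (2, 'c'), (3, 'c'), (1, 'c'), (1, '')]


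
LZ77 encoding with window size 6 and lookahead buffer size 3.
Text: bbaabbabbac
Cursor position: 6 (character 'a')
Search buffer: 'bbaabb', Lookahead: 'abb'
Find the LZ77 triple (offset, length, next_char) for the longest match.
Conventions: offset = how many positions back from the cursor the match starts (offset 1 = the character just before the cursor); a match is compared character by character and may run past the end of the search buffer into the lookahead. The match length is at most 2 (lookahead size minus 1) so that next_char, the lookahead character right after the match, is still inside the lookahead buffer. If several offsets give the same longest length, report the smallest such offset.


Try each offset into the search buffer:
  offset=1 (pos 5, char 'b'): match length 0
  offset=2 (pos 4, char 'b'): match length 0
  offset=3 (pos 3, char 'a'): match length 2
  offset=4 (pos 2, char 'a'): match length 1
  offset=5 (pos 1, char 'b'): match length 0
  offset=6 (pos 0, char 'b'): match length 0
Longest match has length 2 at offset 3.
next_char = character at position 6 + 2 = 8 -> 'b'

Best match: offset=3, length=2 (matching 'ab' starting at position 3)
LZ77 triple: (3, 2, 'b')


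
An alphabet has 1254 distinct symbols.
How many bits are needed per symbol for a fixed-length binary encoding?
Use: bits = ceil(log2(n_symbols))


log2(1254) = 10.2923
Bracket: 2^10 = 1024 < 1254 <= 2^11 = 2048
So ceil(log2(1254)) = 11

bits = ceil(log2(1254)) = ceil(10.2923) = 11 bits


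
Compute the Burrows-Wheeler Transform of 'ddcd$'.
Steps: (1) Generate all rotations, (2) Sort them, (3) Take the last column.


Rotations (sorted):
  0: $ddcd -> last char: d
  1: cd$dd -> last char: d
  2: d$ddc -> last char: c
  3: dcd$d -> last char: d
  4: ddcd$ -> last char: $


BWT = ddcd$


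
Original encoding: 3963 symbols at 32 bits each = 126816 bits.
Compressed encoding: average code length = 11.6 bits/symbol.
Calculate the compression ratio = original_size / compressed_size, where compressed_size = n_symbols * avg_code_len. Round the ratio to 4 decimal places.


original_size = n_symbols * orig_bits = 3963 * 32 = 126816 bits
compressed_size = n_symbols * avg_code_len = 3963 * 11.6 = 45970.8 bits
ratio = original_size / compressed_size = 126816 / 45970.8 = 2.7586

Compression ratio = 2.7586


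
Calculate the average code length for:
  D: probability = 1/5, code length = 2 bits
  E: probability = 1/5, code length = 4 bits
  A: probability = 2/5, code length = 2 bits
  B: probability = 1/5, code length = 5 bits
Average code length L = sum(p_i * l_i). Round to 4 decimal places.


Weighted contributions p_i * l_i:
  D: (1/5) * 2 = 2/5
  E: (1/5) * 4 = 4/5
  A: (2/5) * 2 = 4/5
  B: (1/5) * 5 = 5/5
Sum = (2 + 4 + 4 + 5)/5 = 15/5

L = 15/5 = 3.0000 bits/symbol


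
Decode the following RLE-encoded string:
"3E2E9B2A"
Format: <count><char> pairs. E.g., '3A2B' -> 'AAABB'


Expanding each <count><char> pair:
  3E -> 'EEE'
  2E -> 'EE'
  9B -> 'BBBBBBBBB'
  2A -> 'AA'

Decoded = EEEEEBBBBBBBBBAA


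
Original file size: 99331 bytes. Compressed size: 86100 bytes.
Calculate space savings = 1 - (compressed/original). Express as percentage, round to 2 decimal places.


ratio = compressed/original = 86100/99331 = 0.866799
savings = 1 - ratio = 1 - 0.866799 = 0.133201
as a percentage: 0.133201 * 100 = 13.32%

Space savings = 1 - 86100/99331 = 13.32%


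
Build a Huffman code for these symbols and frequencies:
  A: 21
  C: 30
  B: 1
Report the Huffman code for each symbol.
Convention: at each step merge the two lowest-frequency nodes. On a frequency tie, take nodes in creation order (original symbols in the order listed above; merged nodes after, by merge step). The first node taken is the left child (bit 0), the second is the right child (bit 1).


Huffman tree construction:
Step 1: Merge B(1) + A(21) = 22
Step 2: Merge (B+A)(22) + C(30) = 52
Read each symbol's code off the tree from the root (left child = 0, right child = 1).

Codes:
  A: 01 (length 2)
  C: 1 (length 1)
  B: 00 (length 2)
Average code length: 74/52 = 1.4231 bits/symbol


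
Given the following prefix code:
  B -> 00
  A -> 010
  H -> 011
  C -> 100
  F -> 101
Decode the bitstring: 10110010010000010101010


Decoding step by step:
Bits 101 -> F
Bits 100 -> C
Bits 100 -> C
Bits 100 -> C
Bits 00 -> B
Bits 010 -> A
Bits 101 -> F
Bits 010 -> A


Decoded message: FCCCBAFA


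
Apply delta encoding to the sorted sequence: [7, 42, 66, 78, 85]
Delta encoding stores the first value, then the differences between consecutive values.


First value: 7
Deltas:
  42 - 7 = 35
  66 - 42 = 24
  78 - 66 = 12
  85 - 78 = 7


Delta encoded: [7, 35, 24, 12, 7]


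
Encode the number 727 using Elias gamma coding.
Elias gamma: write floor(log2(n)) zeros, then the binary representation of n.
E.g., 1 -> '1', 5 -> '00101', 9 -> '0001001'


num_bits = floor(log2(727)) + 1 = 10
leading_zeros = num_bits - 1 = 9
binary(727) = 1011010111

Elias gamma(727) = '000000000' + '1011010111' = 0000000001011010111 (19 bits)


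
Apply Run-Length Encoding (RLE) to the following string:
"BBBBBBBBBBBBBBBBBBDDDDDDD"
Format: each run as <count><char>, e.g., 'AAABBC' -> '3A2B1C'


Scanning runs left to right:
  i=0: run of 'B' x 18 -> '18B'
  i=18: run of 'D' x 7 -> '7D'

RLE = 18B7D


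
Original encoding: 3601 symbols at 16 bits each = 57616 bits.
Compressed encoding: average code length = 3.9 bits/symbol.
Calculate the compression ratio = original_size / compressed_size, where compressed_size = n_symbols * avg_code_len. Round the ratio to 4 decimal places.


original_size = n_symbols * orig_bits = 3601 * 16 = 57616 bits
compressed_size = n_symbols * avg_code_len = 3601 * 3.9 = 14043.9 bits
ratio = original_size / compressed_size = 57616 / 14043.9 = 4.1026

Compression ratio = 4.1026


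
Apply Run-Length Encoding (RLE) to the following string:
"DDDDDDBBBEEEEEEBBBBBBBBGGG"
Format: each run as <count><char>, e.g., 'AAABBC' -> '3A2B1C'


Scanning runs left to right:
  i=0: run of 'D' x 6 -> '6D'
  i=6: run of 'B' x 3 -> '3B'
  i=9: run of 'E' x 6 -> '6E'
  i=15: run of 'B' x 8 -> '8B'
  i=23: run of 'G' x 3 -> '3G'

RLE = 6D3B6E8B3G


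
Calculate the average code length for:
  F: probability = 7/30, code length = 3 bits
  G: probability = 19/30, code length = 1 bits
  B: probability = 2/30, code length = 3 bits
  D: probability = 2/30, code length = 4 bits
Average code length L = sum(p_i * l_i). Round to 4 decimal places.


Weighted contributions p_i * l_i:
  F: (7/30) * 3 = 21/30
  G: (19/30) * 1 = 19/30
  B: (2/30) * 3 = 6/30
  D: (2/30) * 4 = 8/30
Sum = (21 + 19 + 6 + 8)/30 = 54/30

L = 54/30 = 1.8000 bits/symbol


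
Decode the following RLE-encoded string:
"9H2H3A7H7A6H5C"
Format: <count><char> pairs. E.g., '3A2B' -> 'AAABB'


Expanding each <count><char> pair:
  9H -> 'HHHHHHHHH'
  2H -> 'HH'
  3A -> 'AAA'
  7H -> 'HHHHHHH'
  7A -> 'AAAAAAA'
  6H -> 'HHHHHH'
  5C -> 'CCCCC'

Decoded = HHHHHHHHHHHAAAHHHHHHHAAAAAAAHHHHHHCCCCC


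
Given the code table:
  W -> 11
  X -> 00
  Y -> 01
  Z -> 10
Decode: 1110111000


Decoding:
11 -> W
10 -> Z
11 -> W
10 -> Z
00 -> X


Result: WZWZX


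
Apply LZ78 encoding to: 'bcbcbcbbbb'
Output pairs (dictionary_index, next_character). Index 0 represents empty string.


LZ78 encoding steps:
Dictionary: {0: ''}
Step 1: w='' (idx 0), next='b' -> output (0, 'b'), add 'b' as idx 1
Step 2: w='' (idx 0), next='c' -> output (0, 'c'), add 'c' as idx 2
Step 3: w='b' (idx 1), next='c' -> output (1, 'c'), add 'bc' as idx 3
Step 4: w='bc' (idx 3), next='b' -> output (3, 'b'), add 'bcb' as idx 4
Step 5: w='b' (idx 1), next='b' -> output (1, 'b'), add 'bb' as idx 5
Step 6: w='b' (idx 1), end of input -> output (1, '')


Encoded: [(0, 'b'), (0, 'c'), (1, 'c'), (3, 'b'), (1, 'b'), (1, '')]


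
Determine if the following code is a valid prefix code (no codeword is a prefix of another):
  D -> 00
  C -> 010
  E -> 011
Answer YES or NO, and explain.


Checking each pair (does one codeword prefix another?):
  D='00' vs C='010': no prefix
  D='00' vs E='011': no prefix
  C='010' vs D='00': no prefix
  C='010' vs E='011': no prefix
  E='011' vs D='00': no prefix
  E='011' vs C='010': no prefix
No violation found over all pairs.

YES -- this is a valid prefix code. No codeword is a prefix of any other codeword.


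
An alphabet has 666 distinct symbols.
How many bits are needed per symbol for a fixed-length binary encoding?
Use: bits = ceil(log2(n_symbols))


log2(666) = 9.3794
Bracket: 2^9 = 512 < 666 <= 2^10 = 1024
So ceil(log2(666)) = 10

bits = ceil(log2(666)) = ceil(9.3794) = 10 bits


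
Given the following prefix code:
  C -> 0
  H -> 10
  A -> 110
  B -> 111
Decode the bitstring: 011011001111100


Decoding step by step:
Bits 0 -> C
Bits 110 -> A
Bits 110 -> A
Bits 0 -> C
Bits 111 -> B
Bits 110 -> A
Bits 0 -> C


Decoded message: CAACBAC


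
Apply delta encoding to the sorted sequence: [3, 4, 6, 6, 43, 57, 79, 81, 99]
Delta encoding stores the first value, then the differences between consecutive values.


First value: 3
Deltas:
  4 - 3 = 1
  6 - 4 = 2
  6 - 6 = 0
  43 - 6 = 37
  57 - 43 = 14
  79 - 57 = 22
  81 - 79 = 2
  99 - 81 = 18


Delta encoded: [3, 1, 2, 0, 37, 14, 22, 2, 18]


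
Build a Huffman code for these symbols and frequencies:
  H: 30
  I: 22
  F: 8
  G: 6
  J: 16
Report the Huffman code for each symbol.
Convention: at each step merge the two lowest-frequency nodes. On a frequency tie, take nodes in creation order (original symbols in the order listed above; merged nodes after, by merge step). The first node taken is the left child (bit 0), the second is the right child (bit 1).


Huffman tree construction:
Step 1: Merge G(6) + F(8) = 14
Step 2: Merge (G+F)(14) + J(16) = 30
Step 3: Merge I(22) + H(30) = 52
Step 4: Merge ((G+F)+J)(30) + (I+H)(52) = 82
Read each symbol's code off the tree from the root (left child = 0, right child = 1).

Codes:
  H: 11 (length 2)
  I: 10 (length 2)
  F: 001 (length 3)
  G: 000 (length 3)
  J: 01 (length 2)
Average code length: 178/82 = 2.1707 bits/symbol


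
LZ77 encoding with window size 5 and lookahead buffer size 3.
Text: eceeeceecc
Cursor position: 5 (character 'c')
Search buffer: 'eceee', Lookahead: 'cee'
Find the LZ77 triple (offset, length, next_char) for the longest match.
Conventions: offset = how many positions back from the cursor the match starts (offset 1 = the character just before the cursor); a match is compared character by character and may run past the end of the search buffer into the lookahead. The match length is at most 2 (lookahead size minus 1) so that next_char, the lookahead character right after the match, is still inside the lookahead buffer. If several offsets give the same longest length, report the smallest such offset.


Try each offset into the search buffer:
  offset=1 (pos 4, char 'e'): match length 0
  offset=2 (pos 3, char 'e'): match length 0
  offset=3 (pos 2, char 'e'): match length 0
  offset=4 (pos 1, char 'c'): match length 2
  offset=5 (pos 0, char 'e'): match length 0
Longest match has length 2 at offset 4.
next_char = character at position 5 + 2 = 7 -> 'e'

Best match: offset=4, length=2 (matching 'ce' starting at position 1)
LZ77 triple: (4, 2, 'e')


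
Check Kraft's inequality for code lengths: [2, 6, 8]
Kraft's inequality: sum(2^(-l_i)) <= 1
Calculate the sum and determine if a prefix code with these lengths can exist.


Sum = 2^(-2) + 2^(-6) + 2^(-8)
    = 0.25 + 0.015625 + 0.00390625
    = 69/256 = 0.26953125
Since 0.26953125 <= 1, Kraft's inequality IS satisfied.
A prefix code with these lengths CAN exist.

Kraft sum = 0.26953125. Satisfied.


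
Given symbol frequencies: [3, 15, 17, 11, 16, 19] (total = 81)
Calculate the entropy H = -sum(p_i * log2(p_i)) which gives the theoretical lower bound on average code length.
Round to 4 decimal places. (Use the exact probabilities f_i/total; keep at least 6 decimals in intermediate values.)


Per-symbol terms -p_i * log2(p_i) with p_i = f_i/81:
  p = 3/81 = 0.037037: log2(p) = -4.754888, -p*log2(p) = 0.176107
  p = 15/81 = 0.185185: log2(p) = -2.432959, -p*log2(p) = 0.450548
  p = 17/81 = 0.209877: log2(p) = -2.252387, -p*log2(p) = 0.472723
  p = 11/81 = 0.135802: log2(p) = -2.880418, -p*log2(p) = 0.391168
  p = 16/81 = 0.197531: log2(p) = -2.339850, -p*log2(p) = 0.462193
  p = 19/81 = 0.234568: log2(p) = -2.091922, -p*log2(p) = 0.490698
H = 0.176107 + 0.450548 + 0.472723 + 0.391168 + 0.462193 + 0.490698 = 2.443437

H = 2.4434 bits/symbol


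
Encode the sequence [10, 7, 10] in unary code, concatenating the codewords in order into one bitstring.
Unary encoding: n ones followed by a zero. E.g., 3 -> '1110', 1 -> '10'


Encode each number as n ones followed by a terminating 0:
  10 -> 11111111110 (11 bits)
  7 -> 11111110 (8 bits)
  10 -> 11111111110 (11 bits)
Total length = 11 + 8 + 11 = 30 bits.

Unary([10, 7, 10]) = 111111111101111111011111111110 (30 bits)


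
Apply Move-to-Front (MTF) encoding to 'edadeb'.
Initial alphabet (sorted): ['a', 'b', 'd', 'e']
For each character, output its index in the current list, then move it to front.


MTF encoding:
'e': index 3 in ['a', 'b', 'd', 'e'] -> ['e', 'a', 'b', 'd']
'd': index 3 in ['e', 'a', 'b', 'd'] -> ['d', 'e', 'a', 'b']
'a': index 2 in ['d', 'e', 'a', 'b'] -> ['a', 'd', 'e', 'b']
'd': index 1 in ['a', 'd', 'e', 'b'] -> ['d', 'a', 'e', 'b']
'e': index 2 in ['d', 'a', 'e', 'b'] -> ['e', 'd', 'a', 'b']
'b': index 3 in ['e', 'd', 'a', 'b'] -> ['b', 'e', 'd', 'a']


Output: [3, 3, 2, 1, 2, 3]


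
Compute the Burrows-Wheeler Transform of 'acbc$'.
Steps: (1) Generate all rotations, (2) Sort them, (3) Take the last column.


Rotations (sorted):
  0: $acbc -> last char: c
  1: acbc$ -> last char: $
  2: bc$ac -> last char: c
  3: c$acb -> last char: b
  4: cbc$a -> last char: a


BWT = c$cba


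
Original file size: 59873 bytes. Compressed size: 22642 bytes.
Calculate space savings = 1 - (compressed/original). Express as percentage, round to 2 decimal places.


ratio = compressed/original = 22642/59873 = 0.378167
savings = 1 - ratio = 1 - 0.378167 = 0.621833
as a percentage: 0.621833 * 100 = 62.18%

Space savings = 1 - 22642/59873 = 62.18%


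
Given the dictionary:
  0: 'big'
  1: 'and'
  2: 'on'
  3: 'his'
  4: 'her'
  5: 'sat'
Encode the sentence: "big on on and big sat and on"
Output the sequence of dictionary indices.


Look up each word in the dictionary:
  'big' -> 0
  'on' -> 2
  'on' -> 2
  'and' -> 1
  'big' -> 0
  'sat' -> 5
  'and' -> 1
  'on' -> 2

Encoded: [0, 2, 2, 1, 0, 5, 1, 2]


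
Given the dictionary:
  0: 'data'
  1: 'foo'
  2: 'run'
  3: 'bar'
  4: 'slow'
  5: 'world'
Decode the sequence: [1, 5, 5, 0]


Look up each index in the dictionary:
  1 -> 'foo'
  5 -> 'world'
  5 -> 'world'
  0 -> 'data'

Decoded: "foo world world data"


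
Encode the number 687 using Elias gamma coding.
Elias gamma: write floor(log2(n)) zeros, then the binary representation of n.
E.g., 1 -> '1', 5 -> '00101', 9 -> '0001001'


num_bits = floor(log2(687)) + 1 = 10
leading_zeros = num_bits - 1 = 9
binary(687) = 1010101111

Elias gamma(687) = '000000000' + '1010101111' = 0000000001010101111 (19 bits)


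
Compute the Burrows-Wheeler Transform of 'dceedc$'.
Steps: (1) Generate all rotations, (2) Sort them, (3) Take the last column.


Rotations (sorted):
  0: $dceedc -> last char: c
  1: c$dceed -> last char: d
  2: ceedc$d -> last char: d
  3: dc$dcee -> last char: e
  4: dceedc$ -> last char: $
  5: edc$dce -> last char: e
  6: eedc$dc -> last char: c


BWT = cdde$ec


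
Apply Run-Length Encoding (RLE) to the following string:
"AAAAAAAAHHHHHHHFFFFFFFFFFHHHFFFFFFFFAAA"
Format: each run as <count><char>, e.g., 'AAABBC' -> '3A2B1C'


Scanning runs left to right:
  i=0: run of 'A' x 8 -> '8A'
  i=8: run of 'H' x 7 -> '7H'
  i=15: run of 'F' x 10 -> '10F'
  i=25: run of 'H' x 3 -> '3H'
  i=28: run of 'F' x 8 -> '8F'
  i=36: run of 'A' x 3 -> '3A'

RLE = 8A7H10F3H8F3A


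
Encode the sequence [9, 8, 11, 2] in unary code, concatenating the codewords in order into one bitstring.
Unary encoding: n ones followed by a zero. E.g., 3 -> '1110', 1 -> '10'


Encode each number as n ones followed by a terminating 0:
  9 -> 1111111110 (10 bits)
  8 -> 111111110 (9 bits)
  11 -> 111111111110 (12 bits)
  2 -> 110 (3 bits)
Total length = 10 + 9 + 12 + 3 = 34 bits.

Unary([9, 8, 11, 2]) = 1111111110111111110111111111110110 (34 bits)


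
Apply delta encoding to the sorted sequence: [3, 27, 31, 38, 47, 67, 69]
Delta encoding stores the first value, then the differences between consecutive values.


First value: 3
Deltas:
  27 - 3 = 24
  31 - 27 = 4
  38 - 31 = 7
  47 - 38 = 9
  67 - 47 = 20
  69 - 67 = 2


Delta encoded: [3, 24, 4, 7, 9, 20, 2]


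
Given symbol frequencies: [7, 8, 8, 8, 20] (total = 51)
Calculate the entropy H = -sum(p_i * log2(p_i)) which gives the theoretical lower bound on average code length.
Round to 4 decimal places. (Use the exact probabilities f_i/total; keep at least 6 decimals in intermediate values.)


Per-symbol terms -p_i * log2(p_i) with p_i = f_i/51:
  p = 7/51 = 0.137255: log2(p) = -2.865070, -p*log2(p) = 0.393245
  p = 8/51 = 0.156863: log2(p) = -2.672425, -p*log2(p) = 0.419204
  p = 8/51 = 0.156863: log2(p) = -2.672425, -p*log2(p) = 0.419204
  p = 8/51 = 0.156863: log2(p) = -2.672425, -p*log2(p) = 0.419204
  p = 20/51 = 0.392157: log2(p) = -1.350497, -p*log2(p) = 0.529607
H = 0.393245 + 0.419204 + 0.419204 + 0.419204 + 0.529607 = 2.180464

H = 2.1805 bits/symbol


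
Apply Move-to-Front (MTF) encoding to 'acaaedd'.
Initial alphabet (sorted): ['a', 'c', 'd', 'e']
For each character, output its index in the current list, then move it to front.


MTF encoding:
'a': index 0 in ['a', 'c', 'd', 'e'] -> ['a', 'c', 'd', 'e']
'c': index 1 in ['a', 'c', 'd', 'e'] -> ['c', 'a', 'd', 'e']
'a': index 1 in ['c', 'a', 'd', 'e'] -> ['a', 'c', 'd', 'e']
'a': index 0 in ['a', 'c', 'd', 'e'] -> ['a', 'c', 'd', 'e']
'e': index 3 in ['a', 'c', 'd', 'e'] -> ['e', 'a', 'c', 'd']
'd': index 3 in ['e', 'a', 'c', 'd'] -> ['d', 'e', 'a', 'c']
'd': index 0 in ['d', 'e', 'a', 'c'] -> ['d', 'e', 'a', 'c']


Output: [0, 1, 1, 0, 3, 3, 0]


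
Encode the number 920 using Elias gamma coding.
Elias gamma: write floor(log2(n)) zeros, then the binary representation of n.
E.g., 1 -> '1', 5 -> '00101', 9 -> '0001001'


num_bits = floor(log2(920)) + 1 = 10
leading_zeros = num_bits - 1 = 9
binary(920) = 1110011000

Elias gamma(920) = '000000000' + '1110011000' = 0000000001110011000 (19 bits)


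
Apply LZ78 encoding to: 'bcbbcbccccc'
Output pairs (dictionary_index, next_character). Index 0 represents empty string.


LZ78 encoding steps:
Dictionary: {0: ''}
Step 1: w='' (idx 0), next='b' -> output (0, 'b'), add 'b' as idx 1
Step 2: w='' (idx 0), next='c' -> output (0, 'c'), add 'c' as idx 2
Step 3: w='b' (idx 1), next='b' -> output (1, 'b'), add 'bb' as idx 3
Step 4: w='c' (idx 2), next='b' -> output (2, 'b'), add 'cb' as idx 4
Step 5: w='c' (idx 2), next='c' -> output (2, 'c'), add 'cc' as idx 5
Step 6: w='cc' (idx 5), next='c' -> output (5, 'c'), add 'ccc' as idx 6


Encoded: [(0, 'b'), (0, 'c'), (1, 'b'), (2, 'b'), (2, 'c'), (5, 'c')]
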